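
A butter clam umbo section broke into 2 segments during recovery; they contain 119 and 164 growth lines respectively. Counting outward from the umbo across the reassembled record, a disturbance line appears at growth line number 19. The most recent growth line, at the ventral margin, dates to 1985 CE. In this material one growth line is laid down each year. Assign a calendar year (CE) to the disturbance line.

Total growth lines = 119 + 164 = 283.
Between growth line 19 and the ventral margin there are 283 − 19 = 264 growth lines.
Counting back 264 years from 1985 CE places the disturbance line in 1985 − 264 = 1721 CE.

1721 CE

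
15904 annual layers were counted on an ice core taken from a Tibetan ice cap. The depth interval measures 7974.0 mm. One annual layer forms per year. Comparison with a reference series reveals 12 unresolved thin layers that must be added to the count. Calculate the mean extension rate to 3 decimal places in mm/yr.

0.501 mm/yr

After corrections the count is 15904 + 12 = 15916 annual layers.
Mean rate = 7974.0 mm / 15916 years ≈ 0.501 mm/yr.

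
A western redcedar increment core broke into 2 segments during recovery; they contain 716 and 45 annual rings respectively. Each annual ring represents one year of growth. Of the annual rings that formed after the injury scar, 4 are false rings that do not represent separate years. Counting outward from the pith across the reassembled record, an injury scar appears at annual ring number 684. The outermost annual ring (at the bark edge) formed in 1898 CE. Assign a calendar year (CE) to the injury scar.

1825 CE

Total annual rings = 716 + 45 = 761.
The injury scar sits at annual ring 684 from the pith, so 761 − 684 = 77 annual rings formed after it.
77 − 4 false = 73 true annual rings after the injury scar.
The annual ring at the bark edge is 1898 CE, so the injury scar dates to 1898 − 73 = 1825 CE.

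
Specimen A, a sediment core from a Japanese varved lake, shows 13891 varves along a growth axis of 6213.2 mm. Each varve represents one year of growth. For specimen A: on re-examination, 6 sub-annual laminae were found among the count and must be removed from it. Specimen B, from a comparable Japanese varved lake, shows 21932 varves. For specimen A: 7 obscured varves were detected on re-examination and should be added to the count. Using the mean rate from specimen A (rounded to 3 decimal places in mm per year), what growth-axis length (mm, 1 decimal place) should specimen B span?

Specimen A: true varve count = 13891 − 6 + 7 = 13892.
A: Mean rate = 6213.2 mm / 13892 years ≈ 0.447 mm per year.
Length of B = 0.447 × 21932 = 9803.6 mm.

9803.6 mm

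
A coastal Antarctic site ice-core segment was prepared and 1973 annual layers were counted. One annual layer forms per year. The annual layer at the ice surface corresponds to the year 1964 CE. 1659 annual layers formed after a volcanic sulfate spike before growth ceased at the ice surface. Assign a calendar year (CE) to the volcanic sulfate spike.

305 CE

1659 annual layers post-date the volcanic sulfate spike.
Counting back 1659 years from 1964 CE places the volcanic sulfate spike in 1964 − 1659 = 305 CE.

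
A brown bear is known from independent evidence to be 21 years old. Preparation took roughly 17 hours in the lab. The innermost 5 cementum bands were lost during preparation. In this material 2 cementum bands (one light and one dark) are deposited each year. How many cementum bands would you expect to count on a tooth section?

37 cementum bands

Expected cementum bands: 21 × 2 = 42.
Subtracting the 5 cementum bands not captured gives 42 − 5 = 37 cementum bands in the record.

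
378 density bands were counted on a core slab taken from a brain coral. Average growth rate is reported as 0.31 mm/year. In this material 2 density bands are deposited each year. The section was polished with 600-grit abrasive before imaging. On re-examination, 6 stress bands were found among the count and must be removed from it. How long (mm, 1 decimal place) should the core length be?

True density band count = 378 − 6 = 372.
With 2 density bands per year, 372 / 2 = 186 years.
186 years at 0.31 mm/year gives 0.31 × 186 = 57.7 mm.

57.7 mm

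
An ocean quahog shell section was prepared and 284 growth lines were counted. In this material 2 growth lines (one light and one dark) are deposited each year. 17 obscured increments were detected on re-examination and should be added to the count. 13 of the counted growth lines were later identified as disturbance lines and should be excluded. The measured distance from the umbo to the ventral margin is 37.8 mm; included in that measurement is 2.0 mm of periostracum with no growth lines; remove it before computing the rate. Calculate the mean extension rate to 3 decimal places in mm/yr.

True growth line count = 284 − 13 + 17 = 288.
Dividing by 2 growth lines per year: 288 / 2 = 144 years.
The growth record spans 37.8 − 2.0 = 35.8 mm.
35.8 mm over 144 years gives 35.8 / 144 ≈ 0.249 mm/yr.

0.249 mm/yr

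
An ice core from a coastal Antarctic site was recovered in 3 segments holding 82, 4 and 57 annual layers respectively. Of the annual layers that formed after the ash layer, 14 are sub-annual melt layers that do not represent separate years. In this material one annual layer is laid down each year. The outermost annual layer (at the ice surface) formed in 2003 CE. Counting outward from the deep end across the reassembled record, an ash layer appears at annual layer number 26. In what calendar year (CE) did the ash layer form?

1900 CE

Total annual layers = 82 + 4 + 57 = 143.
Between annual layer 26 and the ice surface there are 143 − 26 = 117 annual layers.
117 − 14 false = 103 true annual layers after the ash layer.
The annual layer at the ice surface is 2003 CE, so the ash layer dates to 2003 − 103 = 1900 CE.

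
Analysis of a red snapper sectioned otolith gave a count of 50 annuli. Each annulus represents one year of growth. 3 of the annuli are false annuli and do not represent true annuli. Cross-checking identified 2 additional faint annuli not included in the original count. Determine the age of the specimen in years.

49 yr

True annulus count = 50 − 3 + 2 = 49.
At one annulus per year, that is 49 years.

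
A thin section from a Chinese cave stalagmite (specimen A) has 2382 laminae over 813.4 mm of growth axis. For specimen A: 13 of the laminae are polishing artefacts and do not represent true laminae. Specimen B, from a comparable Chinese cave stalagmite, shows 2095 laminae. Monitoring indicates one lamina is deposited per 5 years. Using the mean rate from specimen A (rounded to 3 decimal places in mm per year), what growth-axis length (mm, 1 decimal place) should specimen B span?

722.8 mm

Specimen A: after corrections the count is 2382 − 13 = 2369 laminae.
Specimen A: at 5 years per lamina, 2369 × 5 = 11845 years.
A: 813.4 mm over 11845 years gives 813.4 / 11845 ≈ 0.069 mm per year.
Specimen B: at 5 years per lamina, 2095 × 5 = 10475 years. For B, 0.069 mm/year × 10475 years = 722.8 mm.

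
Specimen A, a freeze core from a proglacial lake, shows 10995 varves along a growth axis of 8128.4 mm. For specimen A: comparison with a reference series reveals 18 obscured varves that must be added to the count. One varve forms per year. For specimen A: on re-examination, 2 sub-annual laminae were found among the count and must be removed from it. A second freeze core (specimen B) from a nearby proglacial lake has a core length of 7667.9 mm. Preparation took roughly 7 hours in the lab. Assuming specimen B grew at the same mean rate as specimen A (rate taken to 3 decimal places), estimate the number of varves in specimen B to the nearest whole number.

10390 varves

Specimen A: true varve count = 10995 − 2 + 18 = 11011.
A: 8128.4 mm over 11011 years gives 8128.4 / 11011 ≈ 0.738 mm per year.
Specimen B: 7667.9 mm / 0.738 mm per year = 10390.11 years ≈ 10390 varves.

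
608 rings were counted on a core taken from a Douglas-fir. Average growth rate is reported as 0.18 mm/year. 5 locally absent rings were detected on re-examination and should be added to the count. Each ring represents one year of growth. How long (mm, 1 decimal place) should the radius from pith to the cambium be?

110.3 mm

After corrections the count is 608 + 5 = 613 rings.
613 years at 0.18 mm/year gives 0.18 × 613 = 110.3 mm.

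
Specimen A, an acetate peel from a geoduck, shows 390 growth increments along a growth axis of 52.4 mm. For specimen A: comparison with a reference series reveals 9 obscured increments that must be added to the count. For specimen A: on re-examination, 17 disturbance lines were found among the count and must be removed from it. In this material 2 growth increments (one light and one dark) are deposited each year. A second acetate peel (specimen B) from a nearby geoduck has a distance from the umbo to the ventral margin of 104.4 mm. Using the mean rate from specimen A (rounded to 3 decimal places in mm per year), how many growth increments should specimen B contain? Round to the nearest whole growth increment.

Specimen A: correcting the raw count gives 390 − 17 + 9 = 382 true growth increments.
Specimen A: dividing by 2 growth increments per year: 382 / 2 = 191 years.
A: Mean rate = 52.4 mm / 191 years ≈ 0.274 mm per year.
Specimen B: 104.4 mm / 0.274 mm per year = 381.02 years; at 2 growth increments per year that is 381.02 × 2 ≈ 762 growth increments.

762 growth increments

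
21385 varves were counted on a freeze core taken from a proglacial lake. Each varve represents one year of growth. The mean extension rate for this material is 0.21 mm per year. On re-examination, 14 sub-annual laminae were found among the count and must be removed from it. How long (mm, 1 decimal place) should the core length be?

Adjusted count: 21385 − 14 = 21371 varves.
Predicted length = 0.21 mm/year × 21371 years = 4487.9 mm.

4487.9 mm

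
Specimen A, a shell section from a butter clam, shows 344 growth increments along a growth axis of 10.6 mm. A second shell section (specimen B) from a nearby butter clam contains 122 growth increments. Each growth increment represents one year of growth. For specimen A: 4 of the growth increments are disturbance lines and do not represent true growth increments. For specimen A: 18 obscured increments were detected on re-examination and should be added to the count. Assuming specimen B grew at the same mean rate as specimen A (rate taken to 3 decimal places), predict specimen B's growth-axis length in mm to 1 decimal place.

Specimen A: correcting the raw count gives 344 − 4 + 18 = 358 true growth increments.
A: Mean rate = 10.6 mm / 358 years ≈ 0.030 mm per year.
B's length ≈ 0.030 × 122 = 3.7 mm.

3.7 mm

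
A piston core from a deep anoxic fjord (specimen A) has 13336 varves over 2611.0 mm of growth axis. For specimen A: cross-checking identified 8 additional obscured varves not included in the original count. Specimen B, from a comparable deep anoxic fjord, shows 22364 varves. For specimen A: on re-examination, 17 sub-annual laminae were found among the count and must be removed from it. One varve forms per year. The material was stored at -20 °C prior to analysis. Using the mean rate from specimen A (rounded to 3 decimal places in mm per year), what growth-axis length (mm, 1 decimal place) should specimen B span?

4383.3 mm

Specimen A: after corrections the count is 13336 − 17 + 8 = 13327 varves.
A: Extension rate ≈ 2611.0 / 13327 = 0.196 mm/yr.
Length of B = 0.196 × 22364 = 4383.3 mm.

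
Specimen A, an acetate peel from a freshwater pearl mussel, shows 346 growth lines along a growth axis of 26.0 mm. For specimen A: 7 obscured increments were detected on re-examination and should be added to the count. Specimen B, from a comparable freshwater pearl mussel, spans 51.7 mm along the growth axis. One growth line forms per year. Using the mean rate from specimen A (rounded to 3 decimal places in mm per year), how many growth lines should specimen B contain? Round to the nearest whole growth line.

Specimen A: adjusted count: 346 + 7 = 353 growth lines.
A: 26.0 mm over 353 years gives 26.0 / 353 ≈ 0.074 mm per year.
For B, 51.7 / 0.074 = 698.65 years ≈ 699 growth lines.

699 growth lines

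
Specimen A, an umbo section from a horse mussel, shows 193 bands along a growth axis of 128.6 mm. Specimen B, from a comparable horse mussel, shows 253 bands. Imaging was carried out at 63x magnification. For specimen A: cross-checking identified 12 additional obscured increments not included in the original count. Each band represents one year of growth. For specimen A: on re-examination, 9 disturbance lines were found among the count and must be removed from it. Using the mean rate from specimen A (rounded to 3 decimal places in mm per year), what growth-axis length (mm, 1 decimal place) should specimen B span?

166.0 mm

Specimen A: after corrections the count is 193 − 9 + 12 = 196 bands.
A: Extension rate ≈ 128.6 / 196 = 0.656 mm/year.
For B, 0.656 mm/year × 253 years = 166.0 mm.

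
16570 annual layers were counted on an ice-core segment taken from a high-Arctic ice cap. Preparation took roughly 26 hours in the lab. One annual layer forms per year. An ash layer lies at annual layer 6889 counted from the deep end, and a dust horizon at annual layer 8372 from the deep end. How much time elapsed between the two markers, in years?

Separation: 8372 − 6889 = 1483 annual layers.
One annual layer per year makes the interval 1483 years.

1483 years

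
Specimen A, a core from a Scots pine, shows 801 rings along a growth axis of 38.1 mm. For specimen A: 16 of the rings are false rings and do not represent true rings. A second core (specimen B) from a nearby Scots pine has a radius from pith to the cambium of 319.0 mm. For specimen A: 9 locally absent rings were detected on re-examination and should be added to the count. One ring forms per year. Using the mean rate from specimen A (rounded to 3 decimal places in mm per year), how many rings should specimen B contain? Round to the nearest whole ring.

6646 rings

Specimen A: correcting the raw count gives 801 − 16 + 9 = 794 true rings.
A: 38.1 mm over 794 years gives 38.1 / 794 ≈ 0.048 mm per year.
B spans 319.0 / 0.048 = 6645.83 years ≈ 6646 rings.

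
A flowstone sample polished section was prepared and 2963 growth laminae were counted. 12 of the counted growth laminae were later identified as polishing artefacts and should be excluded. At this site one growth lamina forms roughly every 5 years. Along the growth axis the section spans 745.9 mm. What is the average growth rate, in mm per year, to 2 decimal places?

After corrections the count is 2963 − 12 = 2951 growth laminae.
At 5 years per growth lamina, 2951 × 5 = 14755 years.
745.9 mm over 14755 years gives 745.9 / 14755 ≈ 0.05 mm per year.

0.05 mm per year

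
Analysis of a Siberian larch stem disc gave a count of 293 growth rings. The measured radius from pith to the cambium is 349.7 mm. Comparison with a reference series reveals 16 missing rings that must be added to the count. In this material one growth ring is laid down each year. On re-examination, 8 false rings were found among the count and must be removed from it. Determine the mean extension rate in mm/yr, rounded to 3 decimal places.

True growth ring count = 293 − 8 + 16 = 301.
349.7 mm over 301 years gives 349.7 / 301 ≈ 1.162 mm/yr.

1.162 mm/yr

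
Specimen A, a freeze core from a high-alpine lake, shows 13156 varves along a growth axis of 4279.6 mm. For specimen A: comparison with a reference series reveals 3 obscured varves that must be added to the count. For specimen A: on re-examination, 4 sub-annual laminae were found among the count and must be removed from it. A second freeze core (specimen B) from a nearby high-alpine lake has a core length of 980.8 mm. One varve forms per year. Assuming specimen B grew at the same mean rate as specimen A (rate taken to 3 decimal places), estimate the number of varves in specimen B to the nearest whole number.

Specimen A: after corrections the count is 13156 − 4 + 3 = 13155 varves.
A: 4279.6 mm over 13155 years gives 4279.6 / 13155 ≈ 0.325 mm per year.
Specimen B: 980.8 mm / 0.325 mm per year = 3017.85 years ≈ 3018 varves.

3018 varves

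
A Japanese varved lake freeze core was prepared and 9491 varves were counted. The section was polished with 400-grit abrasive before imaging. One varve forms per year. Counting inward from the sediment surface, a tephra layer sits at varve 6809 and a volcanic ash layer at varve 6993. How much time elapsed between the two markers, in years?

Separation: 6993 − 6809 = 184 varves.
One varve per year makes the interval 184 years.

184 years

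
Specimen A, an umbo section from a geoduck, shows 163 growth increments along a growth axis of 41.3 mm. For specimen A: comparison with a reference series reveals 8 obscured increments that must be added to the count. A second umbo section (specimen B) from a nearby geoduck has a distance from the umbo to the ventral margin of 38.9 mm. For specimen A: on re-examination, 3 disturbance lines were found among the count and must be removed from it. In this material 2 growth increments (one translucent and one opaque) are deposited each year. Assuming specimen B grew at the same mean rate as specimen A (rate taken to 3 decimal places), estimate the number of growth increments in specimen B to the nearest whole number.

158 growth increments

Specimen A: after corrections the count is 163 − 3 + 8 = 168 growth increments.
Specimen A: 168 growth increments at 2 per year is 168 / 2 = 84 years.
A: Extension rate ≈ 41.3 / 84 = 0.492 mm/year.
Specimen B: 38.9 mm / 0.492 mm per year = 79.07 years; at 2 growth increments per year that is 79.07 × 2 ≈ 158 growth increments.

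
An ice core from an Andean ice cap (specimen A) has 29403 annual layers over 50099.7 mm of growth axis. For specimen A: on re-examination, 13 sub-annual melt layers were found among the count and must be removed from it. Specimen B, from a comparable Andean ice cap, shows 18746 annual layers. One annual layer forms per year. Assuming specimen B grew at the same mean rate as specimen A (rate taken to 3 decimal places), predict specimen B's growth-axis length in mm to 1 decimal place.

Specimen A: correcting the raw count gives 29403 − 13 = 29390 true annual layers.
A: Mean rate = 50099.7 mm / 29390 years ≈ 1.705 mm/yr.
B's length ≈ 1.705 × 18746 = 31961.9 mm.

31961.9 mm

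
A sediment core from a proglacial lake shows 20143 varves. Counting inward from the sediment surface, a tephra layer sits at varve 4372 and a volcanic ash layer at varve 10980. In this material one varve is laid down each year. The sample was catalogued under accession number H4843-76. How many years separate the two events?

6608 yr

10980 − 4372 = 6608 varves lie between the two events.
At one varve per year, 6608 years elapsed between them.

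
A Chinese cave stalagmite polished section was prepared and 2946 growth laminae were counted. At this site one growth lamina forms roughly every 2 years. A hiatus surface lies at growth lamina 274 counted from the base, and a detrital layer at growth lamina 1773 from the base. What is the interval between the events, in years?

2998 years

1773 − 274 = 1499 growth laminae lie between the two events.
At 2 years per growth lamina, 1499 × 2 = 2998 years.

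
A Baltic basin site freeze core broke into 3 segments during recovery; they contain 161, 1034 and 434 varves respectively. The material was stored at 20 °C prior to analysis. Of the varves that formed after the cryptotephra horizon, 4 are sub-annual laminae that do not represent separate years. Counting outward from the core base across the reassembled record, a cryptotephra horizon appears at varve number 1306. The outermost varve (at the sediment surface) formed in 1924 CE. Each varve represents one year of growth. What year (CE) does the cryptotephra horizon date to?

Total varves = 161 + 1034 + 434 = 1629.
1629 − 1306 = 323 varves lie beyond the cryptotephra horizon toward the sediment surface.
323 − 4 false = 319 true varves after the cryptotephra horizon.
Counting back 319 years from 1924 CE places the cryptotephra horizon in 1924 − 319 = 1605 CE.

1605 CE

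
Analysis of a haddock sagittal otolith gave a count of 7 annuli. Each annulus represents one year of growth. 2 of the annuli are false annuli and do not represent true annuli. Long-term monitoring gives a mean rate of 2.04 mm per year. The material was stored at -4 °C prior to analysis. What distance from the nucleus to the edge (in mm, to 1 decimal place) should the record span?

10.2 mm

Correcting the raw count gives 7 − 2 = 5 true annuli.
Length ≈ 2.04 × 5 = 10.2 mm.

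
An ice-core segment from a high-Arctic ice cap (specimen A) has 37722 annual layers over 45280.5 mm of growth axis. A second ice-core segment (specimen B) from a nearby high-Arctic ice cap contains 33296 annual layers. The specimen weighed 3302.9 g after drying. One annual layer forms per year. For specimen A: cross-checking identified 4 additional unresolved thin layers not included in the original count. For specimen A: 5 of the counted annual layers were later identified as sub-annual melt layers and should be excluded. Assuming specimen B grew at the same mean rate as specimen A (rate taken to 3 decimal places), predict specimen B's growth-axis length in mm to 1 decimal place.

39955.2 mm

Specimen A: adjusted count: 37722 − 5 + 4 = 37721 annual layers.
A: Extension rate ≈ 45280.5 / 37721 = 1.200 mm/year.
Length of B = 1.200 × 33296 = 39955.2 mm.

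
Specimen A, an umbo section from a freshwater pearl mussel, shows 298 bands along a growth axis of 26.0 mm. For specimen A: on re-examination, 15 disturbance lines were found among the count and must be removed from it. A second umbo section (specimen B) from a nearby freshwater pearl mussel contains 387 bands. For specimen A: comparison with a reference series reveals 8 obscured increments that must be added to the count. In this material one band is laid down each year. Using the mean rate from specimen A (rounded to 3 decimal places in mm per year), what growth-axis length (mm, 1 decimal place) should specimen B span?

Specimen A: after corrections the count is 298 − 15 + 8 = 291 bands.
A: 26.0 mm over 291 years gives 26.0 / 291 ≈ 0.089 mm/yr.
For B, 0.089 mm/year × 387 years = 34.4 mm.

34.4 mm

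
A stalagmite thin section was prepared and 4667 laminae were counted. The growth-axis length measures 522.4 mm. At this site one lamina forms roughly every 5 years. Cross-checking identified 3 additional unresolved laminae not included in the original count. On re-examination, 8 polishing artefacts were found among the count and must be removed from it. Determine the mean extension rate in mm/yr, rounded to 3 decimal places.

Adjusted count: 4667 − 8 + 3 = 4662 laminae.
At 5 years per lamina, 4662 × 5 = 23310 years.
522.4 mm over 23310 years gives 522.4 / 23310 ≈ 0.022 mm/yr.

0.022 mm/yr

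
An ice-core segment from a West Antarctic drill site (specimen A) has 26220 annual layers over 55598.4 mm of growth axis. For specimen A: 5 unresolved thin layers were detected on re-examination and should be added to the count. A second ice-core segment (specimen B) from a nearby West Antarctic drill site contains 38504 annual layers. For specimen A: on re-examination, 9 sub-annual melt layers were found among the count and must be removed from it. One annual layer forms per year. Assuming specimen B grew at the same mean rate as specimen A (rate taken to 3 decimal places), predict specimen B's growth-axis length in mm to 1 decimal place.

Specimen A: after corrections the count is 26220 − 9 + 5 = 26216 annual layers.
A: 55598.4 mm over 26216 years gives 55598.4 / 26216 ≈ 2.121 mm per year.
B's length ≈ 2.121 × 38504 = 81667.0 mm.

81667.0 mm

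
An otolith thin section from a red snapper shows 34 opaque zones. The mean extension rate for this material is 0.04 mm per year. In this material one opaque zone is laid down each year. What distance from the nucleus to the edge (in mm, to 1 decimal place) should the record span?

34 years of growth are recorded.
Length ≈ 0.04 × 34 = 1.4 mm.

1.4 mm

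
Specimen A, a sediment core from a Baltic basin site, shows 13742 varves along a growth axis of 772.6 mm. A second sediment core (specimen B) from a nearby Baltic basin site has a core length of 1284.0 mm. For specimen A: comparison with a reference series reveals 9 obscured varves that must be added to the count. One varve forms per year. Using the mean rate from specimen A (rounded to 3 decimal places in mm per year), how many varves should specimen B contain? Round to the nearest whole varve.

22929 varves

Specimen A: correcting the raw count gives 13742 + 9 = 13751 true varves.
A: Extension rate ≈ 772.6 / 13751 = 0.056 mm per year.
Specimen B: 1284.0 mm / 0.056 mm per year = 22928.57 years ≈ 22929 varves.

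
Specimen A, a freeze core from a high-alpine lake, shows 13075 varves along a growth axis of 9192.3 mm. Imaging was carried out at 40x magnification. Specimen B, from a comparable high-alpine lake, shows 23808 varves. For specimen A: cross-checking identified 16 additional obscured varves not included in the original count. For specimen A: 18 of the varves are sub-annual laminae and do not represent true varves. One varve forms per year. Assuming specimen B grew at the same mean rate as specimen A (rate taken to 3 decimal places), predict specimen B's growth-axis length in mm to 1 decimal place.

Specimen A: correcting the raw count gives 13075 − 18 + 16 = 13073 true varves.
A: Extension rate ≈ 9192.3 / 13073 = 0.703 mm/year.
Length of B = 0.703 × 23808 = 16737.0 mm.

16737.0 mm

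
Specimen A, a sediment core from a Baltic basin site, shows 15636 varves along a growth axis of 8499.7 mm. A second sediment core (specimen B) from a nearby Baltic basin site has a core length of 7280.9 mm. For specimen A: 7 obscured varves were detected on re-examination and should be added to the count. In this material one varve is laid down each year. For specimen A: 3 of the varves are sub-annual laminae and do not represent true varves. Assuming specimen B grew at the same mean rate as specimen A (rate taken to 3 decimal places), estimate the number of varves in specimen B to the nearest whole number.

13409 varves

Specimen A: adjusted count: 15636 − 3 + 7 = 15640 varves.
A: Mean rate = 8499.7 mm / 15640 years ≈ 0.543 mm per year.
For B, 7280.9 / 0.543 = 13408.66 years ≈ 13409 varves.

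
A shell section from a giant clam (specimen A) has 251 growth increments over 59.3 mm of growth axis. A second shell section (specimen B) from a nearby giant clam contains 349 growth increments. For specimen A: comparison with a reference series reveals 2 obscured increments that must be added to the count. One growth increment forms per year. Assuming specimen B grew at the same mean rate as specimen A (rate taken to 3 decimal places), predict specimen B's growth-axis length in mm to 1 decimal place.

Specimen A: true growth increment count = 251 + 2 = 253.
A: Extension rate ≈ 59.3 / 253 = 0.234 mm/yr.
B's length ≈ 0.234 × 349 = 81.7 mm.

81.7 mm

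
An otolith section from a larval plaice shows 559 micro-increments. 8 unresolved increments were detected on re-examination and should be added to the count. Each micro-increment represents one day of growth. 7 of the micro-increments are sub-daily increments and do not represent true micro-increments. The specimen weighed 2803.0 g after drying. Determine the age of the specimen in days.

Adjusted count: 559 − 7 + 8 = 560 micro-increments.
At one micro-increment per day, that is 560 days.

560 days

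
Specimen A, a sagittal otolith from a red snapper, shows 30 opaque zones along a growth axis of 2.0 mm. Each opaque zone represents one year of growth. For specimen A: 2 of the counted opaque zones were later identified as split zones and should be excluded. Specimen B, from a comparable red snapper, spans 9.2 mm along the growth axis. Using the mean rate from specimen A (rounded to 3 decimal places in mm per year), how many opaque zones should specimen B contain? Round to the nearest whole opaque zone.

130 opaque zones

Specimen A: after corrections the count is 30 − 2 = 28 opaque zones.
A: 2.0 mm over 28 years gives 2.0 / 28 ≈ 0.071 mm per year.
For B, 9.2 / 0.071 = 129.58 years ≈ 130 opaque zones.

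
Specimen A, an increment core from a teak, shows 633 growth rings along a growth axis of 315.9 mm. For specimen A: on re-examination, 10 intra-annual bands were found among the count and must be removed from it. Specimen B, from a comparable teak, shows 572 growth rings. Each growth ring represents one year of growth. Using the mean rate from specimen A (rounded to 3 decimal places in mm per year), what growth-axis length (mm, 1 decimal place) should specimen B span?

290.0 mm

Specimen A: correcting the raw count gives 633 − 10 = 623 true growth rings.
A: Extension rate ≈ 315.9 / 623 = 0.507 mm/yr.
B's length ≈ 0.507 × 572 = 290.0 mm.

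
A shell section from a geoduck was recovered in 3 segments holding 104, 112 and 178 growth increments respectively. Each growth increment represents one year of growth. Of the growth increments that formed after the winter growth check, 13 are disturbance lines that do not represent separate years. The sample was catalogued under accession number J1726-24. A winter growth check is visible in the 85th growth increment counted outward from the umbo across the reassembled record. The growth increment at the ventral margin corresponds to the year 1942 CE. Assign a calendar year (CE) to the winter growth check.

Total growth increments = 104 + 112 + 178 = 394.
The winter growth check sits at growth increment 85 from the umbo, so 394 − 85 = 309 growth increments formed after it.
Removing the 13 false growth increments leaves 309 − 13 = 296 true growth increments beyond the winter growth check.
The growth increment at the ventral margin is 1942 CE, so the winter growth check dates to 1942 − 296 = 1646 CE.

1646 CE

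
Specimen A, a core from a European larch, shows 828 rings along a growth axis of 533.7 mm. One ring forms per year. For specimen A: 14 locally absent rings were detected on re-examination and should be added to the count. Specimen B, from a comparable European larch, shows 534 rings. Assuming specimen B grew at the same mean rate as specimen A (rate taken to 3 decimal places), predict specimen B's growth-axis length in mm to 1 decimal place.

338.6 mm

Specimen A: adjusted count: 828 + 14 = 842 rings.
A: Extension rate ≈ 533.7 / 842 = 0.634 mm per year.
Length of B = 0.634 × 534 = 338.6 mm.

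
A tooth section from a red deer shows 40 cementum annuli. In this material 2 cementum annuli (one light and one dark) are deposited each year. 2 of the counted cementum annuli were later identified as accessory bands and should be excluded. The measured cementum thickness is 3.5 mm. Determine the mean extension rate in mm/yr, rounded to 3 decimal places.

Correcting the raw count gives 40 − 2 = 38 true cementum annuli.
38 cementum annuli at 2 per year is 38 / 2 = 19 years.
Mean rate = 3.5 mm / 19 years ≈ 0.184 mm/yr.

0.184 mm/yr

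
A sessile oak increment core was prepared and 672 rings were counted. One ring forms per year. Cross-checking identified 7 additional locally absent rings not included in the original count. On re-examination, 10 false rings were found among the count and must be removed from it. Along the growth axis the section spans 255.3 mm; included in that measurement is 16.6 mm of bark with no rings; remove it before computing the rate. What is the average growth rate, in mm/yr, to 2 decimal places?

0.36 mm/yr

Correcting the raw count gives 672 − 10 + 7 = 669 true rings.
Net length = 255.3 − 16.6 = 238.7 mm.
238.7 mm over 669 years gives 238.7 / 669 ≈ 0.36 mm/yr.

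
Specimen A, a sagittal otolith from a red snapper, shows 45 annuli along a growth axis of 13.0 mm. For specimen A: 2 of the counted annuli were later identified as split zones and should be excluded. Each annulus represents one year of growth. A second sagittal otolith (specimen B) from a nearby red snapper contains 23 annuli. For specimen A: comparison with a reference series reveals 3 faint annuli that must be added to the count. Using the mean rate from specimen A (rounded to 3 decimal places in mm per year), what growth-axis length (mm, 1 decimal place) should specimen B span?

Specimen A: adjusted count: 45 − 2 + 3 = 46 annuli.
A: Mean rate = 13.0 mm / 46 years ≈ 0.283 mm per year.
Length of B = 0.283 × 23 = 6.5 mm.

6.5 mm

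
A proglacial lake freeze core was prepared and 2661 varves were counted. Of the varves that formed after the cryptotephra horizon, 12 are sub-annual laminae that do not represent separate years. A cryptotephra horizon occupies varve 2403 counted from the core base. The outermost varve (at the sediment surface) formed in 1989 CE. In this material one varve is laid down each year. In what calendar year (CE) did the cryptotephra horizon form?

2661 − 2403 = 258 varves lie beyond the cryptotephra horizon toward the sediment surface.
Excluding 12 false varves: 258 − 12 = 246.
1989 − 246 = 1743 CE.

1743 CE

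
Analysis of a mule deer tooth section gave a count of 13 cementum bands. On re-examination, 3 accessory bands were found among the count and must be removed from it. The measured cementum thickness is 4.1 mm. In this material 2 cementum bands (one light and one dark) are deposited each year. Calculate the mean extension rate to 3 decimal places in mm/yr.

0.820 mm/yr

After corrections the count is 13 − 3 = 10 cementum bands.
10 cementum bands at 2 per year is 10 / 2 = 5 years.
Mean rate = 4.1 mm / 5 years ≈ 0.820 mm/yr.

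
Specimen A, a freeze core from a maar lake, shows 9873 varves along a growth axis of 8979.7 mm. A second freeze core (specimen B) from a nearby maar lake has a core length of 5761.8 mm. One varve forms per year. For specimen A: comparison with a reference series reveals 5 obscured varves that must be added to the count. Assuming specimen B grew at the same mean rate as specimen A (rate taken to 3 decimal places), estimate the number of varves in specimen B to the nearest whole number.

Specimen A: adjusted count: 9873 + 5 = 9878 varves.
A: Extension rate ≈ 8979.7 / 9878 = 0.909 mm per year.
For B, 5761.8 / 0.909 = 6338.61 years ≈ 6339 varves.

6339 varves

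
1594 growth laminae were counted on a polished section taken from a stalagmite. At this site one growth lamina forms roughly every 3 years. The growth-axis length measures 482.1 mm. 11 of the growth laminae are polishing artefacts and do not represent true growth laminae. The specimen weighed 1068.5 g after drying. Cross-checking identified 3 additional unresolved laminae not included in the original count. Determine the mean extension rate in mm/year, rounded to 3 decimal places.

0.101 mm/year

Adjusted count: 1594 − 11 + 3 = 1586 growth laminae.
Multiplying by 3 years per growth lamina: 1586 × 3 = 4758 years.
Extension rate ≈ 482.1 / 4758 = 0.101 mm/year.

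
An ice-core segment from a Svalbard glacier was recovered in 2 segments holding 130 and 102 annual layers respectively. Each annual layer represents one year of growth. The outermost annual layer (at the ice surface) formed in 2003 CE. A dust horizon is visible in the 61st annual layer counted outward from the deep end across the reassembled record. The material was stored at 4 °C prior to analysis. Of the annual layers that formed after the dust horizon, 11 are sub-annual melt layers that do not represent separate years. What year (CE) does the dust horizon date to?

Total annual layers = 130 + 102 = 232.
Between annual layer 61 and the ice surface there are 232 − 61 = 171 annual layers.
Excluding 11 false annual layers: 171 − 11 = 160.
The annual layer at the ice surface is 2003 CE, so the dust horizon dates to 2003 − 160 = 1843 CE.

1843 CE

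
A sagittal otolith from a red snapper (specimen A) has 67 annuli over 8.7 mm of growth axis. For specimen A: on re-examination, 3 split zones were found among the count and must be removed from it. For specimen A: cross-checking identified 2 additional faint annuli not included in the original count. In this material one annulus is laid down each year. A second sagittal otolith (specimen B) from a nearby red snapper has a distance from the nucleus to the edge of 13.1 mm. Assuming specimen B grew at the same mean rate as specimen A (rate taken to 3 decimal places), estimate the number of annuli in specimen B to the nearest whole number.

Specimen A: correcting the raw count gives 67 − 3 + 2 = 66 true annuli.
A: Extension rate ≈ 8.7 / 66 = 0.132 mm per year.
Specimen B: 13.1 mm / 0.132 mm per year = 99.24 years ≈ 99 annuli.

99 annuli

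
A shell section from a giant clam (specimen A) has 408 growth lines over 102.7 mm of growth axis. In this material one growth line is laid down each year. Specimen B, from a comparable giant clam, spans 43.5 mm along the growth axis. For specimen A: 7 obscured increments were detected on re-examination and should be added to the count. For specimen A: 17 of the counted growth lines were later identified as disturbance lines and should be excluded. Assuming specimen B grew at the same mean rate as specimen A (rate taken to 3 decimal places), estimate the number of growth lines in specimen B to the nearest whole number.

Specimen A: true growth line count = 408 − 17 + 7 = 398.
A: Extension rate ≈ 102.7 / 398 = 0.258 mm/year.
Specimen B: 43.5 mm / 0.258 mm per year = 168.60 years ≈ 169 growth lines.

169 growth lines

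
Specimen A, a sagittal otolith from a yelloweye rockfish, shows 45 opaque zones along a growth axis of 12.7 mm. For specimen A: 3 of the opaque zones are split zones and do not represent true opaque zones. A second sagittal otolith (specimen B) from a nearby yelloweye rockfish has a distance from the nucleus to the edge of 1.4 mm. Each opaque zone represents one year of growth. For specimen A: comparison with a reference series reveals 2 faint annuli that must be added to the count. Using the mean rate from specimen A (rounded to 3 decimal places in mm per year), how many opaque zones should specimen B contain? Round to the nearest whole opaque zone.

5 opaque zones

Specimen A: after corrections the count is 45 − 3 + 2 = 44 opaque zones.
A: Mean rate = 12.7 mm / 44 years ≈ 0.289 mm per year.
For B, 1.4 / 0.289 = 4.84 years ≈ 5 opaque zones.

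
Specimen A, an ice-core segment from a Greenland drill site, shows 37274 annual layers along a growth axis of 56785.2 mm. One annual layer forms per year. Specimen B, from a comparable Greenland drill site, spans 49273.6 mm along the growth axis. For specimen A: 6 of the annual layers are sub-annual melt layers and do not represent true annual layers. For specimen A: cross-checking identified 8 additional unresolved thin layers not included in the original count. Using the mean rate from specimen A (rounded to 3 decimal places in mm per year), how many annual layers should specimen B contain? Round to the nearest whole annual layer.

Specimen A: true annual layer count = 37274 − 6 + 8 = 37276.
A: Mean rate = 56785.2 mm / 37276 years ≈ 1.523 mm/year.
B spans 49273.6 / 1.523 = 32352.99 years ≈ 32353 annual layers.

32353 annual layers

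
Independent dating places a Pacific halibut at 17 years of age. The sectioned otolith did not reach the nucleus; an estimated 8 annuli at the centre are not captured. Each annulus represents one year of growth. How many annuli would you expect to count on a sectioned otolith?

Expected annuli over 17 years: 17.
Subtracting the 8 annuli not captured gives 17 − 8 = 9 annuli in the record.

9 annuli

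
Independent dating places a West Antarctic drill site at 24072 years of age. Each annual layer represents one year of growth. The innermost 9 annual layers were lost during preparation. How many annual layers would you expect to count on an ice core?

24063 annual layers

Expected annual layers over 24072 years: 24072.
Subtracting the 9 annual layers not captured gives 24072 − 9 = 24063 annual layers in the record.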